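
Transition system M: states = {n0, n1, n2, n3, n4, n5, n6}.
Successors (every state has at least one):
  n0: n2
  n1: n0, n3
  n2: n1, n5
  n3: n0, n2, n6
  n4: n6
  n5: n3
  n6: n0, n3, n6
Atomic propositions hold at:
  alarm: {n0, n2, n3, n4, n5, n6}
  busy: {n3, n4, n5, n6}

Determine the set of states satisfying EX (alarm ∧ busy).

Sat(alarm ∧ busy) = {n3, n4, n5, n6}
Sat(EX (alarm ∧ busy)) = {s : some successor in {n3, n4, n5, n6}} = {n1, n2, n3, n4, n5, n6}

{n1, n2, n3, n4, n5, n6}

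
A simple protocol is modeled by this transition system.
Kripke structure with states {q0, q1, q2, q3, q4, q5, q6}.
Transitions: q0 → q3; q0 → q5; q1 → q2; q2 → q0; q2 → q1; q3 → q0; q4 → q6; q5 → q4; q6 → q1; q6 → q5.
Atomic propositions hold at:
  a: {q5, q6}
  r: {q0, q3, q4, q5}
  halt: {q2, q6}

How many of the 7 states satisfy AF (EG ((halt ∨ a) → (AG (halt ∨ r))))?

Sat(halt ∨ a) = {q2, q5, q6}
Sat(halt ∨ r) = {q0, q2, q3, q4, q5, q6}
AG (halt ∨ r): greatest fixpoint, start Z0 = {q0, q2, q3, q4, q5, q6}, keep only states in Sat with every successor in Z. Z1 = {q0, q3, q4, q5}; Z2 = {q0, q3, q5}; Z3 = {q0, q3}; Z4 = {q3}; Z5 = ∅; fixed.
Sat(AG (halt ∨ r)) = ∅
Sat((halt ∨ a) → (AG (halt ∨ r))) = {q0, q1, q3, q4}
EG ((halt ∨ a) → (AG (halt ∨ r))): greatest fixpoint, start Z0 = {q0, q1, q3, q4}, keep only states in Sat with some successor in Z. Z1 = {q0, q3}; fixed.
Sat(EG ((halt ∨ a) → (AG (halt ∨ r)))) = {q0, q3}
AF (EG ((halt ∨ a) → (AG (halt ∨ r)))): least fixpoint, start Z0 = {q0, q3}, add states with every successor in Z. Already a fixed point.
Sat(AF (EG ((halt ∨ a) → (AG (halt ∨ r))))) = {q0, q3}
|Sat(AF (EG ((halt ∨ a) → (AG (halt ∨ r)))))| = |{q0, q3}| = 2.

2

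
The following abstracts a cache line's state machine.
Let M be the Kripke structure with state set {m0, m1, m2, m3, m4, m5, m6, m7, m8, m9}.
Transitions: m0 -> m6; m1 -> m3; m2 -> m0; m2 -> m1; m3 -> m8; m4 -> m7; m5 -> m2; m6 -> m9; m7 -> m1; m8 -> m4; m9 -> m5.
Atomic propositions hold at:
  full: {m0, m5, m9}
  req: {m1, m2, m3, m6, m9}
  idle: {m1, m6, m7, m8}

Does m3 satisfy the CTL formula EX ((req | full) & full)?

No

Sat(req | full) = {m0, m1, m2, m3, m5, m6, m9}
Sat((req | full) & full) = {m0, m5, m9}
Sat(EX ((req | full) & full)) = {s : some successor in {m0, m5, m9}} = {m2, m6, m9}
m3 ∉ Sat(EX ((req | full) & full)) = {m2, m6, m9}, so the formula does not hold at m3.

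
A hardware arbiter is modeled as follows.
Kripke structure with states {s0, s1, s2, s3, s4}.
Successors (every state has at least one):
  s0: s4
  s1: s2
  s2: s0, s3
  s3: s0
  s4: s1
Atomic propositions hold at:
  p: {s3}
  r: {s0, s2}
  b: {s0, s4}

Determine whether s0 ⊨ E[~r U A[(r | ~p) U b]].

Sat(~r) = {s1, s3, s4}
Sat(~p) = {s0, s1, s2, s4}
Sat(r | ~p) = {s0, s1, s2, s4}
A[(r | ~p) U b]: least fixpoint, start Z0 = Sat(b) = {s0, s4}, add states in Sat(r | ~p) with every successor in Z. Already a fixed point.
Sat(A[(r | ~p) U b]) = {s0, s4}
E[~r U A[(r | ~p) U b]]: least fixpoint, start Z0 = Sat(A[(r | ~p) U b]) = {s0, s4}, add states in Sat(~r) with some successor in Z. Z1 = {s0, s3, s4}; fixed.
Sat(E[~r U A[(r | ~p) U b]]) = {s0, s3, s4}
s0 ∈ Sat(E[~r U A[(r | ~p) U b]]) = {s0, s3, s4}, so the formula holds at s0.

Yes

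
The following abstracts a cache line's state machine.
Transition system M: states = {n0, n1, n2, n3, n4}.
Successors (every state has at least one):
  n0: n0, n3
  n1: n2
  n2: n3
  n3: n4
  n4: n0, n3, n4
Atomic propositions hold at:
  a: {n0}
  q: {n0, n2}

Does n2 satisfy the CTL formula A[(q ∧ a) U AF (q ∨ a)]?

Yes

Sat(q ∧ a) = {n0}
Sat(q ∨ a) = {n0, n2}
AF (q ∨ a): least fixpoint, start Z0 = {n0, n2}, add states with every successor in Z. Z1 = {n0, n1, n2}; fixed.
Sat(AF (q ∨ a)) = {n0, n1, n2}
A[(q ∧ a) U AF (q ∨ a)]: least fixpoint, start Z0 = Sat(AF (q ∨ a)) = {n0, n1, n2}, add states in Sat(q ∧ a) with every successor in Z. Already a fixed point.
Sat(A[(q ∧ a) U AF (q ∨ a)]) = {n0, n1, n2}
n2 ∈ Sat(A[(q ∧ a) U AF (q ∨ a)]) = {n0, n1, n2}, so the formula holds at n2.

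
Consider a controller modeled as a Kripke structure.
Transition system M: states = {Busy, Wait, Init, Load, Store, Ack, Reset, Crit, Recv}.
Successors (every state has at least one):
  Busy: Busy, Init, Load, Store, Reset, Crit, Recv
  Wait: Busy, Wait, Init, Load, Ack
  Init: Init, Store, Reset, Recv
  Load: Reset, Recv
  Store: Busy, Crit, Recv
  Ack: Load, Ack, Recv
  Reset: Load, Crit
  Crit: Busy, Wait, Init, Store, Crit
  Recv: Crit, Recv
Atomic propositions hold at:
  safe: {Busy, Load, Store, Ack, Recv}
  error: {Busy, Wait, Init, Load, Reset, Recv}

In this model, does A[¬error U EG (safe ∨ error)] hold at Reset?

Sat(¬error) = {Store, Ack, Crit}
Sat(safe ∨ error) = {Busy, Wait, Init, Load, Store, Ack, Reset, Recv}
EG (safe ∨ error): greatest fixpoint, start Z0 = {Busy, Wait, Init, Load, Store, Ack, Reset, Recv}, keep only states in Sat with some successor in Z. Already a fixed point.
Sat(EG (safe ∨ error)) = {Busy, Wait, Init, Load, Store, Ack, Reset, Recv}
A[¬error U EG (safe ∨ error)]: least fixpoint, start Z0 = Sat(EG (safe ∨ error)) = {Busy, Wait, Init, Load, Store, Ack, Reset, Recv}, add states in Sat(¬error) with every successor in Z. Already a fixed point.
Sat(A[¬error U EG (safe ∨ error)]) = {Busy, Wait, Init, Load, Store, Ack, Reset, Recv}
Reset ∈ Sat(A[¬error U EG (safe ∨ error)]) = {Busy, Wait, Init, Load, Store, Ack, Reset, Recv}, so the formula holds at Reset.

Yes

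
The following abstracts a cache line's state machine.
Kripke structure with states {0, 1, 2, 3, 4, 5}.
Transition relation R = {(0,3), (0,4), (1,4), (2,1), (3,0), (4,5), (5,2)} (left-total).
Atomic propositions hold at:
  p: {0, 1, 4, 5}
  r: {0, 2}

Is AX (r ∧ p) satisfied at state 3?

Sat(r ∧ p) = {0}
Sat(AX (r ∧ p)) = {s : every successor in {0}} = {3}
3 ∈ Sat(AX (r ∧ p)) = {3}, so the formula holds at 3.

Yes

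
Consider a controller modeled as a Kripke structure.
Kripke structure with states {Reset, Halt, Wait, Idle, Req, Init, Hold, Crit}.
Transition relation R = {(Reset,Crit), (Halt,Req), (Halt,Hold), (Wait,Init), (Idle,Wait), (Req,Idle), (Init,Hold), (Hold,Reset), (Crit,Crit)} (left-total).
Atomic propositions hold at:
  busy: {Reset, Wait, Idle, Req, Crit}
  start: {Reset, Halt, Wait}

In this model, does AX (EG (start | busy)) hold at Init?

Sat(start | busy) = {Reset, Halt, Wait, Idle, Req, Crit}
EG (start | busy): greatest fixpoint, start Z0 = {Reset, Halt, Wait, Idle, Req, Crit}, keep only states in Sat with some successor in Z. Z1 = {Reset, Halt, Idle, Req, Crit}; Z2 = {Reset, Halt, Req, Crit}; Z3 = {Reset, Halt, Crit}; Z4 = {Reset, Crit}; fixed.
Sat(EG (start | busy)) = {Reset, Crit}
Sat(AX (EG (start | busy))) = {s : every successor in {Reset, Crit}} = {Reset, Hold, Crit}
Init ∉ Sat(AX (EG (start | busy))) = {Reset, Hold, Crit}, so the formula does not hold at Init.

No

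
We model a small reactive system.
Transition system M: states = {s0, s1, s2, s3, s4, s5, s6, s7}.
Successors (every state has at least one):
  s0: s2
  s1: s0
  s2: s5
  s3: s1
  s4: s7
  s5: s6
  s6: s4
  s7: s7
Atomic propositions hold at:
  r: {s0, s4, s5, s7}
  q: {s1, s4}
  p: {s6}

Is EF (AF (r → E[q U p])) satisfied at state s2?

E[q U p]: least fixpoint, start Z0 = Sat(p) = {s6}, add states in Sat(q) with some successor in Z. Already a fixed point.
Sat(E[q U p]) = {s6}
Sat(r → E[q U p]) = {s1, s2, s3, s6}
AF (r → E[q U p]): least fixpoint, start Z0 = {s1, s2, s3, s6}, add states with every successor in Z. Z1 = {s0, s1, s2, s3, s5, s6}; fixed.
Sat(AF (r → E[q U p])) = {s0, s1, s2, s3, s5, s6}
EF (AF (r → E[q U p])): least fixpoint, start Z0 = {s0, s1, s2, s3, s5, s6}, add states with some successor in Z. Already a fixed point.
Sat(EF (AF (r → E[q U p]))) = {s0, s1, s2, s3, s5, s6}
s2 ∈ Sat(EF (AF (r → E[q U p]))) = {s0, s1, s2, s3, s5, s6}, so the formula holds at s2.

Yes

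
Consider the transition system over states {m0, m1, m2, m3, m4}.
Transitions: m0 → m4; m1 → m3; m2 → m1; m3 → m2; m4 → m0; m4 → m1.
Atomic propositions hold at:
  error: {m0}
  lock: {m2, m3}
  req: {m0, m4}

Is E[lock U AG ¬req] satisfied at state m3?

Sat(¬req) = {m1, m2, m3}
AG ¬req: greatest fixpoint, start Z0 = {m1, m2, m3}, keep only states in Sat with every successor in Z. Already a fixed point.
Sat(AG ¬req) = {m1, m2, m3}
E[lock U AG ¬req]: least fixpoint, start Z0 = Sat(AG ¬req) = {m1, m2, m3}, add states in Sat(lock) with some successor in Z. Already a fixed point.
Sat(E[lock U AG ¬req]) = {m1, m2, m3}
m3 ∈ Sat(E[lock U AG ¬req]) = {m1, m2, m3}, so the formula holds at m3.

Yes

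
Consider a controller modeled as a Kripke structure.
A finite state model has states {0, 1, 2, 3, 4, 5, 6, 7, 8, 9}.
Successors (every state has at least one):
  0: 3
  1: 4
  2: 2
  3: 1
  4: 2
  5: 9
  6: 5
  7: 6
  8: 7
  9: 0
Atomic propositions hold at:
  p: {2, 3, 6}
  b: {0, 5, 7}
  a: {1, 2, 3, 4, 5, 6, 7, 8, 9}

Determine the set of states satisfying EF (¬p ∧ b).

Sat(¬p) = {0, 1, 4, 5, 7, 8, 9}
Sat(¬p ∧ b) = {0, 5, 7}
EF (¬p ∧ b): least fixpoint, start Z0 = {0, 5, 7}, add states with some successor in Z. Z1 = {0, 5, 6, 7, 8, 9}; fixed.
Sat(EF (¬p ∧ b)) = {0, 5, 6, 7, 8, 9}

{0, 5, 6, 7, 8, 9}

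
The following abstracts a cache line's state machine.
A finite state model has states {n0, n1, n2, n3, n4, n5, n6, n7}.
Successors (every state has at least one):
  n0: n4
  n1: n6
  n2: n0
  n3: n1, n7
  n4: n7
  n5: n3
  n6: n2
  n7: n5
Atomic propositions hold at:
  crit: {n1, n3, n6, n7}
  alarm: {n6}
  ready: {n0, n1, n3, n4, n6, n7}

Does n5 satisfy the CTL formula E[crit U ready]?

No

E[crit U ready]: least fixpoint, start Z0 = Sat(ready) = {n0, n1, n3, n4, n6, n7}, add states in Sat(crit) with some successor in Z. Already a fixed point.
Sat(E[crit U ready]) = {n0, n1, n3, n4, n6, n7}
n5 ∉ Sat(E[crit U ready]) = {n0, n1, n3, n4, n6, n7}, so the formula does not hold at n5.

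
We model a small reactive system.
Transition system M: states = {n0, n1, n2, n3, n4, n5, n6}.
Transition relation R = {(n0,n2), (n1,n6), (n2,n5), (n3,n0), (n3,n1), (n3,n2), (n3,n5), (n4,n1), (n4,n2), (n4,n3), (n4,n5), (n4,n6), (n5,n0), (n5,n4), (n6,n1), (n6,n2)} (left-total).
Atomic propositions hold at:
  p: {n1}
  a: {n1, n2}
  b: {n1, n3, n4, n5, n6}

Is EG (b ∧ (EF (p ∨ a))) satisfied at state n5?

Yes

Sat(p ∨ a) = {n1, n2}
EF (p ∨ a): least fixpoint, start Z0 = {n1, n2}, add states with some successor in Z. Z1 = {n0, n1, n2, n3, n4, n6}; Z2 = {n0, n1, n2, n3, n4, n5, n6}; fixed.
Sat(EF (p ∨ a)) = {n0, n1, n2, n3, n4, n5, n6}
Sat(b ∧ (EF (p ∨ a))) = {n1, n3, n4, n5, n6}
EG (b ∧ (EF (p ∨ a))): greatest fixpoint, start Z0 = {n1, n3, n4, n5, n6}, keep only states in Sat with some successor in Z. Already a fixed point.
Sat(EG (b ∧ (EF (p ∨ a)))) = {n1, n3, n4, n5, n6}
n5 ∈ Sat(EG (b ∧ (EF (p ∨ a)))) = {n1, n3, n4, n5, n6}, so the formula holds at n5.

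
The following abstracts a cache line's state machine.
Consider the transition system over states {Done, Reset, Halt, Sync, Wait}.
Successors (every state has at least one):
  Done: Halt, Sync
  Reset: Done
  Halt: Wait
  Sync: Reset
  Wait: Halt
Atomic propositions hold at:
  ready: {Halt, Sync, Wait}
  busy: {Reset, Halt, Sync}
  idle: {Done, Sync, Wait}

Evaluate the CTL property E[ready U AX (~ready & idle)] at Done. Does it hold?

No

Sat(~ready) = {Done, Reset}
Sat(~ready & idle) = {Done}
Sat(AX (~ready & idle)) = {s : every successor in {Done}} = {Reset}
E[ready U AX (~ready & idle)]: least fixpoint, start Z0 = Sat(AX (~ready & idle)) = {Reset}, add states in Sat(ready) with some successor in Z. Z1 = {Reset, Sync}; fixed.
Sat(E[ready U AX (~ready & idle)]) = {Reset, Sync}
Done ∉ Sat(E[ready U AX (~ready & idle)]) = {Reset, Sync}, so the formula does not hold at Done.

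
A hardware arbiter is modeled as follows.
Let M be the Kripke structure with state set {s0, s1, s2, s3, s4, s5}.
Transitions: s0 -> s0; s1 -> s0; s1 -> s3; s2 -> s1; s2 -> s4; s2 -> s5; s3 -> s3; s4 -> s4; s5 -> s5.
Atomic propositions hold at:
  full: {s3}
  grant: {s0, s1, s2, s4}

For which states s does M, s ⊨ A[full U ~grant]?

{s3, s5}

Sat(~grant) = {s3, s5}
A[full U ~grant]: least fixpoint, start Z0 = Sat(~grant) = {s3, s5}, add states in Sat(full) with every successor in Z. Already a fixed point.
Sat(A[full U ~grant]) = {s3, s5}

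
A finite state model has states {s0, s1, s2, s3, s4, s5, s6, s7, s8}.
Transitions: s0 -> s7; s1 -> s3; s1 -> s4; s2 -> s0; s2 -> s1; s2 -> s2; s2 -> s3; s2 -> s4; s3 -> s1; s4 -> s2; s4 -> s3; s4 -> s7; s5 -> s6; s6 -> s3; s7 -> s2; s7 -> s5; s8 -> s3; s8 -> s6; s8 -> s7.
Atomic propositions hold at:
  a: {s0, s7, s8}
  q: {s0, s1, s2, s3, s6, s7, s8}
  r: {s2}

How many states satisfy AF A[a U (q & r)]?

Sat(q & r) = {s2}
A[a U (q & r)]: least fixpoint, start Z0 = Sat((q & r)) = {s2}, add states in Sat(a) with every successor in Z. Already a fixed point.
Sat(A[a U (q & r)]) = {s2}
AF A[a U (q & r)]: least fixpoint, start Z0 = {s2}, add states with every successor in Z. Already a fixed point.
Sat(AF A[a U (q & r)]) = {s2}
|Sat(AF A[a U (q & r)])| = |{s2}| = 1.

1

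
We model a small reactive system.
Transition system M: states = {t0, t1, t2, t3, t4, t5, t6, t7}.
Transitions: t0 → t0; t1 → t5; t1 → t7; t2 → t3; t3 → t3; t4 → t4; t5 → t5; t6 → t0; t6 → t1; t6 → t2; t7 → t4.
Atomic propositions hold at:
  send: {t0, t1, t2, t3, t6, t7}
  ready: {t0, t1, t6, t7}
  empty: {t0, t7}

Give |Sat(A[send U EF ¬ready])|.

Sat(¬ready) = {t2, t3, t4, t5}
EF ¬ready: least fixpoint, start Z0 = {t2, t3, t4, t5}, add states with some successor in Z. Z1 = {t1, t2, t3, t4, t5, t6, t7}; fixed.
Sat(EF ¬ready) = {t1, t2, t3, t4, t5, t6, t7}
A[send U EF ¬ready]: least fixpoint, start Z0 = Sat(EF ¬ready) = {t1, t2, t3, t4, t5, t6, t7}, add states in Sat(send) with every successor in Z. Already a fixed point.
Sat(A[send U EF ¬ready]) = {t1, t2, t3, t4, t5, t6, t7}
|Sat(A[send U EF ¬ready])| = |{t1, t2, t3, t4, t5, t6, t7}| = 7.

7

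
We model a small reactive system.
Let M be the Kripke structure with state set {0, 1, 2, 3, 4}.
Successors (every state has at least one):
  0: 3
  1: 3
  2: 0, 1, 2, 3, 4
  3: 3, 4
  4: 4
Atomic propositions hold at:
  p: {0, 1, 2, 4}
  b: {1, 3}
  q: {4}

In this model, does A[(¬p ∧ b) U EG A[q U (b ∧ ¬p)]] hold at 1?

Sat(¬p) = {3}
Sat(¬p ∧ b) = {3}
Sat(b ∧ ¬p) = {3}
A[q U (b ∧ ¬p)]: least fixpoint, start Z0 = Sat((b ∧ ¬p)) = {3}, add states in Sat(q) with every successor in Z. Already a fixed point.
Sat(A[q U (b ∧ ¬p)]) = {3}
EG A[q U (b ∧ ¬p)]: greatest fixpoint, start Z0 = {3}, keep only states in Sat with some successor in Z. Already a fixed point.
Sat(EG A[q U (b ∧ ¬p)]) = {3}
A[(¬p ∧ b) U EG A[q U (b ∧ ¬p)]]: least fixpoint, start Z0 = Sat(EG A[q U (b ∧ ¬p)]) = {3}, add states in Sat(¬p ∧ b) with every successor in Z. Already a fixed point.
Sat(A[(¬p ∧ b) U EG A[q U (b ∧ ¬p)]]) = {3}
1 ∉ Sat(A[(¬p ∧ b) U EG A[q U (b ∧ ¬p)]]) = {3}, so the formula does not hold at 1.

No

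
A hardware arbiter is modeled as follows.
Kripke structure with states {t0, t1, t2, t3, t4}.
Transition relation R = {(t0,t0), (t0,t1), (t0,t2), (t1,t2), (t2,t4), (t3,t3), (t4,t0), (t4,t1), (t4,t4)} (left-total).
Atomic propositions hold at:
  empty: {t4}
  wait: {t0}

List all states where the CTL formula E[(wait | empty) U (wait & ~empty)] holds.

{t0, t4}

Sat(wait | empty) = {t0, t4}
Sat(~empty) = {t0, t1, t2, t3}
Sat(wait & ~empty) = {t0}
E[(wait | empty) U (wait & ~empty)]: least fixpoint, start Z0 = Sat((wait & ~empty)) = {t0}, add states in Sat(wait | empty) with some successor in Z. Z1 = {t0, t4}; fixed.
Sat(E[(wait | empty) U (wait & ~empty)]) = {t0, t4}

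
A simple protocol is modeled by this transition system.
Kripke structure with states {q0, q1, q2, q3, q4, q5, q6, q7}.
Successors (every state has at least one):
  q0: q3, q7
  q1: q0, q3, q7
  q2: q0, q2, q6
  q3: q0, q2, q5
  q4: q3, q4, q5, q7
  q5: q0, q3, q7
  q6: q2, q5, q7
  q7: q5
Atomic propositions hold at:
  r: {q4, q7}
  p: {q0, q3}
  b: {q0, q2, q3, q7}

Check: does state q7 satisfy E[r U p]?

No

E[r U p]: least fixpoint, start Z0 = Sat(p) = {q0, q3}, add states in Sat(r) with some successor in Z. Z1 = {q0, q3, q4}; fixed.
Sat(E[r U p]) = {q0, q3, q4}
q7 ∉ Sat(E[r U p]) = {q0, q3, q4}, so the formula does not hold at q7.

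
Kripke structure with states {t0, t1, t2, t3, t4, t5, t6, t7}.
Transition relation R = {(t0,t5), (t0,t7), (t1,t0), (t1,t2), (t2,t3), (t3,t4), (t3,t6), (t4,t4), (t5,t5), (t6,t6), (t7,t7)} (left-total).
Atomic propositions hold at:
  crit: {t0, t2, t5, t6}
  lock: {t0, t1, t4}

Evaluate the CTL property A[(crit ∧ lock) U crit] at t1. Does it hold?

No

Sat(crit ∧ lock) = {t0}
A[(crit ∧ lock) U crit]: least fixpoint, start Z0 = Sat(crit) = {t0, t2, t5, t6}, add states in Sat(crit ∧ lock) with every successor in Z. Already a fixed point.
Sat(A[(crit ∧ lock) U crit]) = {t0, t2, t5, t6}
t1 ∉ Sat(A[(crit ∧ lock) U crit]) = {t0, t2, t5, t6}, so the formula does not hold at t1.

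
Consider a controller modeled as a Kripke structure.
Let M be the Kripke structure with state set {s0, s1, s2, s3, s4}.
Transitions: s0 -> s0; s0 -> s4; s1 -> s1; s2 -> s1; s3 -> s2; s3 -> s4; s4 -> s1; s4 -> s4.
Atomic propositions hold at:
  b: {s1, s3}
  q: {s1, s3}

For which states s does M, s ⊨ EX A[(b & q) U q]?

{s1, s2, s4}

Sat(b & q) = {s1, s3}
A[(b & q) U q]: least fixpoint, start Z0 = Sat(q) = {s1, s3}, add states in Sat(b & q) with every successor in Z. Already a fixed point.
Sat(A[(b & q) U q]) = {s1, s3}
Sat(EX A[(b & q) U q]) = {s : some successor in {s1, s3}} = {s1, s2, s4}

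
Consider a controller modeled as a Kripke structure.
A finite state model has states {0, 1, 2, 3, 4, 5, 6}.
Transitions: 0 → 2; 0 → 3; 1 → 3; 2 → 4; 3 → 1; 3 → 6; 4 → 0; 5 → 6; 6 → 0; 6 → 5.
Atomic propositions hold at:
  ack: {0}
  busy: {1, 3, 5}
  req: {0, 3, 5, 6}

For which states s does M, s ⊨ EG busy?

{1, 3}

EG busy: greatest fixpoint, start Z0 = {1, 3, 5}, keep only states in Sat with some successor in Z. Z1 = {1, 3}; fixed.
Sat(EG busy) = {1, 3}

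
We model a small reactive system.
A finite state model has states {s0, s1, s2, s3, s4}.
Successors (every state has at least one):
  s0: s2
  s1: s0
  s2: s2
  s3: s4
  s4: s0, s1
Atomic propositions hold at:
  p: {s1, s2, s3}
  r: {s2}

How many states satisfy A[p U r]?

1

A[p U r]: least fixpoint, start Z0 = Sat(r) = {s2}, add states in Sat(p) with every successor in Z. Already a fixed point.
Sat(A[p U r]) = {s2}
|Sat(A[p U r])| = |{s2}| = 1.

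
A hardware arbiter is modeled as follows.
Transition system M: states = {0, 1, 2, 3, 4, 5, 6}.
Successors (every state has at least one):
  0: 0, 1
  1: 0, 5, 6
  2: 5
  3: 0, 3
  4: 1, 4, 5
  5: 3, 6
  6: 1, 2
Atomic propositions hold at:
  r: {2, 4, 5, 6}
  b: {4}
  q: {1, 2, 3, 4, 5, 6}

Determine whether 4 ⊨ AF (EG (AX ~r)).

Sat(~r) = {0, 1, 3}
Sat(AX ~r) = {s : every successor in {0, 1, 3}} = {0, 3}
EG (AX ~r): greatest fixpoint, start Z0 = {0, 3}, keep only states in Sat with some successor in Z. Already a fixed point.
Sat(EG (AX ~r)) = {0, 3}
AF (EG (AX ~r)): least fixpoint, start Z0 = {0, 3}, add states with every successor in Z. Already a fixed point.
Sat(AF (EG (AX ~r))) = {0, 3}
4 ∉ Sat(AF (EG (AX ~r))) = {0, 3}, so the formula does not hold at 4.

No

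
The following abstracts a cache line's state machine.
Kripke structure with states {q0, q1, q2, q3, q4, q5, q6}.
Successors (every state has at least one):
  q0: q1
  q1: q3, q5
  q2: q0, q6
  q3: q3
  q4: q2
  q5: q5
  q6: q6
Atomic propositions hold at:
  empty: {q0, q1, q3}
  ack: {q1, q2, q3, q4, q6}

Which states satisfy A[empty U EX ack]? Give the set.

Sat(EX ack) = {s : some successor in {q1, q2, q3, q4, q6}} = {q0, q1, q2, q3, q4, q6}
A[empty U EX ack]: least fixpoint, start Z0 = Sat(EX ack) = {q0, q1, q2, q3, q4, q6}, add states in Sat(empty) with every successor in Z. Already a fixed point.
Sat(A[empty U EX ack]) = {q0, q1, q2, q3, q4, q6}

{q0, q1, q2, q3, q4, q6}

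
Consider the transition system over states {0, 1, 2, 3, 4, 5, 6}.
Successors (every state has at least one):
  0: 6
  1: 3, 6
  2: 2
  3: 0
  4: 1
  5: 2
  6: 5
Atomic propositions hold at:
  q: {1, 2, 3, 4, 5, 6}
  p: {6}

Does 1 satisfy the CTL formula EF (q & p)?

Sat(q & p) = {6}
EF (q & p): least fixpoint, start Z0 = {6}, add states with some successor in Z. Z1 = {0, 1, 6}; Z2 = {0, 1, 3, 4, 6}; fixed.
Sat(EF (q & p)) = {0, 1, 3, 4, 6}
1 ∈ Sat(EF (q & p)) = {0, 1, 3, 4, 6}, so the formula holds at 1.

Yes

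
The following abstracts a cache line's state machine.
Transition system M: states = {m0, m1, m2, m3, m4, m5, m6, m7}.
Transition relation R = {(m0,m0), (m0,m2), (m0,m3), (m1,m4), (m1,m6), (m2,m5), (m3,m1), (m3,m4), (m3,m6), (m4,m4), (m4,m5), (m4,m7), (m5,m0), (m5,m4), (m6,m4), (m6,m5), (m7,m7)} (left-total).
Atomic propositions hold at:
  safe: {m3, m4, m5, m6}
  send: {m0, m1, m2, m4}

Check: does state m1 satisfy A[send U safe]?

Yes

A[send U safe]: least fixpoint, start Z0 = Sat(safe) = {m3, m4, m5, m6}, add states in Sat(send) with every successor in Z. Z1 = {m1, m2, m3, m4, m5, m6}; fixed.
Sat(A[send U safe]) = {m1, m2, m3, m4, m5, m6}
m1 ∈ Sat(A[send U safe]) = {m1, m2, m3, m4, m5, m6}, so the formula holds at m1.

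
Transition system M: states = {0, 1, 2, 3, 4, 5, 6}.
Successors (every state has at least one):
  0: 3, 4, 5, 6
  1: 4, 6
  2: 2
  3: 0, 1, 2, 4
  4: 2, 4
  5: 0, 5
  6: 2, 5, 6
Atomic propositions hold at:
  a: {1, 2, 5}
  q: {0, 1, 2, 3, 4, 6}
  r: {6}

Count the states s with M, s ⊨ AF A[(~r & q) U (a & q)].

2

Sat(~r) = {0, 1, 2, 3, 4, 5}
Sat(~r & q) = {0, 1, 2, 3, 4}
Sat(a & q) = {1, 2}
A[(~r & q) U (a & q)]: least fixpoint, start Z0 = Sat((a & q)) = {1, 2}, add states in Sat(~r & q) with every successor in Z. Already a fixed point.
Sat(A[(~r & q) U (a & q)]) = {1, 2}
AF A[(~r & q) U (a & q)]: least fixpoint, start Z0 = {1, 2}, add states with every successor in Z. Already a fixed point.
Sat(AF A[(~r & q) U (a & q)]) = {1, 2}
|Sat(AF A[(~r & q) U (a & q)])| = |{1, 2}| = 2.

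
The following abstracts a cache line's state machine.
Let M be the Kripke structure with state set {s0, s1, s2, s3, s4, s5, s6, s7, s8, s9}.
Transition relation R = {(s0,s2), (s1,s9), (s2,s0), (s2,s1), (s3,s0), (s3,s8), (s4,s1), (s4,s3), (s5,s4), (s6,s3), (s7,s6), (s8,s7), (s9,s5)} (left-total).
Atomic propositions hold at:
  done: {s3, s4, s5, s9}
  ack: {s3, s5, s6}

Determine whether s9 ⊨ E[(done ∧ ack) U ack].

No

Sat(done ∧ ack) = {s3, s5}
E[(done ∧ ack) U ack]: least fixpoint, start Z0 = Sat(ack) = {s3, s5, s6}, add states in Sat(done ∧ ack) with some successor in Z. Already a fixed point.
Sat(E[(done ∧ ack) U ack]) = {s3, s5, s6}
s9 ∉ Sat(E[(done ∧ ack) U ack]) = {s3, s5, s6}, so the formula does not hold at s9.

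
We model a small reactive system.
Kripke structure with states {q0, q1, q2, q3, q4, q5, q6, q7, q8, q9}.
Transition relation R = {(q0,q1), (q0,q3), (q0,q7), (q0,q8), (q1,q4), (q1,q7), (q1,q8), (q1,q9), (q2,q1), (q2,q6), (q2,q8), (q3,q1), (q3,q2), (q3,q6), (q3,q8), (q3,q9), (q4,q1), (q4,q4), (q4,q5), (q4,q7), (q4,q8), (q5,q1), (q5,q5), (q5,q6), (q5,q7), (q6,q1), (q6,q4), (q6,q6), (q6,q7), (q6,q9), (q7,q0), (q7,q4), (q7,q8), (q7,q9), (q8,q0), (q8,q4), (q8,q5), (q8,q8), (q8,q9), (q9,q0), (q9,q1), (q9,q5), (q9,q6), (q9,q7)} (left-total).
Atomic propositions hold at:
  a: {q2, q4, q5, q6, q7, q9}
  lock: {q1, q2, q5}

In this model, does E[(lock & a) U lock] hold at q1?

Yes

Sat(lock & a) = {q2, q5}
E[(lock & a) U lock]: least fixpoint, start Z0 = Sat(lock) = {q1, q2, q5}, add states in Sat(lock & a) with some successor in Z. Already a fixed point.
Sat(E[(lock & a) U lock]) = {q1, q2, q5}
q1 ∈ Sat(E[(lock & a) U lock]) = {q1, q2, q5}, so the formula holds at q1.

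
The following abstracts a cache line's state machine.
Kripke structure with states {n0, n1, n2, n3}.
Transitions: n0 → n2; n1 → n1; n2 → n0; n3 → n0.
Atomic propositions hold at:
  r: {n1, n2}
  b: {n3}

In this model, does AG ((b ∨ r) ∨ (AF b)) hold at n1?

Yes

Sat(b ∨ r) = {n1, n2, n3}
AF b: least fixpoint, start Z0 = {n3}, add states with every successor in Z. Already a fixed point.
Sat(AF b) = {n3}
Sat((b ∨ r) ∨ (AF b)) = {n1, n2, n3}
AG ((b ∨ r) ∨ (AF b)): greatest fixpoint, start Z0 = {n1, n2, n3}, keep only states in Sat with every successor in Z. Z1 = {n1}; fixed.
Sat(AG ((b ∨ r) ∨ (AF b))) = {n1}
n1 ∈ Sat(AG ((b ∨ r) ∨ (AF b))) = {n1}, so the formula holds at n1.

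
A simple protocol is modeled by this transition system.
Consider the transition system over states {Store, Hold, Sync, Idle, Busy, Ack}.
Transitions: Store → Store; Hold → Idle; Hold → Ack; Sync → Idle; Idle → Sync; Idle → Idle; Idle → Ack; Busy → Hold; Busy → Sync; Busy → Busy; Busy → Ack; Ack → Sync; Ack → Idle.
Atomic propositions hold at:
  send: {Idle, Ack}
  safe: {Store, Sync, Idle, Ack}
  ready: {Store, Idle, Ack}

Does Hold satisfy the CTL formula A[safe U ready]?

A[safe U ready]: least fixpoint, start Z0 = Sat(ready) = {Store, Idle, Ack}, add states in Sat(safe) with every successor in Z. Z1 = {Store, Sync, Idle, Ack}; fixed.
Sat(A[safe U ready]) = {Store, Sync, Idle, Ack}
Hold ∉ Sat(A[safe U ready]) = {Store, Sync, Idle, Ack}, so the formula does not hold at Hold.

No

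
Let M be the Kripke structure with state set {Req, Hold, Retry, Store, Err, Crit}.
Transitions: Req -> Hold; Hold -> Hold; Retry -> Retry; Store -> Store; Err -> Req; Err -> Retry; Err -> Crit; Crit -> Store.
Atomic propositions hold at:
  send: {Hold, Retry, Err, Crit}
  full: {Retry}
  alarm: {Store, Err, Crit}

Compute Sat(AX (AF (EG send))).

{Req, Hold, Retry}

EG send: greatest fixpoint, start Z0 = {Hold, Retry, Err, Crit}, keep only states in Sat with some successor in Z. Z1 = {Hold, Retry, Err}; fixed.
Sat(EG send) = {Hold, Retry, Err}
AF (EG send): least fixpoint, start Z0 = {Hold, Retry, Err}, add states with every successor in Z. Z1 = {Req, Hold, Retry, Err}; fixed.
Sat(AF (EG send)) = {Req, Hold, Retry, Err}
Sat(AX (AF (EG send))) = {s : every successor in {Req, Hold, Retry, Err}} = {Req, Hold, Retry}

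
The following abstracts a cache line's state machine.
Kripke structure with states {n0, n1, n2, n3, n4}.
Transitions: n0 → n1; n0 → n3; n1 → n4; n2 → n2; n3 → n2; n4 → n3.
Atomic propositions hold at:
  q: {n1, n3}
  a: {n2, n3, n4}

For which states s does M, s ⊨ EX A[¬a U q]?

{n0, n4}

Sat(¬a) = {n0, n1}
A[¬a U q]: least fixpoint, start Z0 = Sat(q) = {n1, n3}, add states in Sat(¬a) with every successor in Z. Z1 = {n0, n1, n3}; fixed.
Sat(A[¬a U q]) = {n0, n1, n3}
Sat(EX A[¬a U q]) = {s : some successor in {n0, n1, n3}} = {n0, n4}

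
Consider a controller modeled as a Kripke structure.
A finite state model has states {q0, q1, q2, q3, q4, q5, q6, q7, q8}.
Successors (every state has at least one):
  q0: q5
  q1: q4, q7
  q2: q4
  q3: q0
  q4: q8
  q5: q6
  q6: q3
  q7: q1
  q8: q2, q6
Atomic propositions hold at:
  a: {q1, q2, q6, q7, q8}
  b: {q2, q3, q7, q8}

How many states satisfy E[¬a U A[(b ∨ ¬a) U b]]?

5

Sat(¬a) = {q0, q3, q4, q5}
Sat(b ∨ ¬a) = {q0, q2, q3, q4, q5, q7, q8}
A[(b ∨ ¬a) U b]: least fixpoint, start Z0 = Sat(b) = {q2, q3, q7, q8}, add states in Sat(b ∨ ¬a) with every successor in Z. Z1 = {q2, q3, q4, q7, q8}; fixed.
Sat(A[(b ∨ ¬a) U b]) = {q2, q3, q4, q7, q8}
E[¬a U A[(b ∨ ¬a) U b]]: least fixpoint, start Z0 = Sat(A[(b ∨ ¬a) U b]) = {q2, q3, q4, q7, q8}, add states in Sat(¬a) with some successor in Z. Already a fixed point.
Sat(E[¬a U A[(b ∨ ¬a) U b]]) = {q2, q3, q4, q7, q8}
|Sat(E[¬a U A[(b ∨ ¬a) U b]])| = |{q2, q3, q4, q7, q8}| = 5.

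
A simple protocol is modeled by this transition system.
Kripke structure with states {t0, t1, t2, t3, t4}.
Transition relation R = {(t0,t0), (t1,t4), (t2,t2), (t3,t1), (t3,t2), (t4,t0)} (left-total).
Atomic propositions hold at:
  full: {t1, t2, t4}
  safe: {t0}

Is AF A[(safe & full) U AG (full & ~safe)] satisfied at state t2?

Sat(safe & full) = ∅
Sat(~safe) = {t1, t2, t3, t4}
Sat(full & ~safe) = {t1, t2, t4}
AG (full & ~safe): greatest fixpoint, start Z0 = {t1, t2, t4}, keep only states in Sat with every successor in Z. Z1 = {t1, t2}; Z2 = {t2}; fixed.
Sat(AG (full & ~safe)) = {t2}
A[(safe & full) U AG (full & ~safe)]: least fixpoint, start Z0 = Sat(AG (full & ~safe)) = {t2}, add states in Sat(safe & full) with every successor in Z. Already a fixed point.
Sat(A[(safe & full) U AG (full & ~safe)]) = {t2}
AF A[(safe & full) U AG (full & ~safe)]: least fixpoint, start Z0 = {t2}, add states with every successor in Z. Already a fixed point.
Sat(AF A[(safe & full) U AG (full & ~safe)]) = {t2}
t2 ∈ Sat(AF A[(safe & full) U AG (full & ~safe)]) = {t2}, so the formula holds at t2.

Yes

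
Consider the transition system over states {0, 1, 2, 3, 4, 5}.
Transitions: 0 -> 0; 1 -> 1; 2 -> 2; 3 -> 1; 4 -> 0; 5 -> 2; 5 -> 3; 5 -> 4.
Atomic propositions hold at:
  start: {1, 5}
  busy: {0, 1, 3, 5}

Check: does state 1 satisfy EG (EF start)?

EF start: least fixpoint, start Z0 = {1, 5}, add states with some successor in Z. Z1 = {1, 3, 5}; fixed.
Sat(EF start) = {1, 3, 5}
EG (EF start): greatest fixpoint, start Z0 = {1, 3, 5}, keep only states in Sat with some successor in Z. Already a fixed point.
Sat(EG (EF start)) = {1, 3, 5}
1 ∈ Sat(EG (EF start)) = {1, 3, 5}, so the formula holds at 1.

Yes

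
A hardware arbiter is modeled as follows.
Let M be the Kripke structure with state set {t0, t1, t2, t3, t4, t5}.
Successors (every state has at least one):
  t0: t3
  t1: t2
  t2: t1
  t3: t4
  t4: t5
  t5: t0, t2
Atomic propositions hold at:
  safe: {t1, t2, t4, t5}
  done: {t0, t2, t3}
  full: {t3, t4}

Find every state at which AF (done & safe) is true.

Sat(done & safe) = {t2}
AF (done & safe): least fixpoint, start Z0 = {t2}, add states with every successor in Z. Z1 = {t1, t2}; fixed.
Sat(AF (done & safe)) = {t1, t2}

{t1, t2}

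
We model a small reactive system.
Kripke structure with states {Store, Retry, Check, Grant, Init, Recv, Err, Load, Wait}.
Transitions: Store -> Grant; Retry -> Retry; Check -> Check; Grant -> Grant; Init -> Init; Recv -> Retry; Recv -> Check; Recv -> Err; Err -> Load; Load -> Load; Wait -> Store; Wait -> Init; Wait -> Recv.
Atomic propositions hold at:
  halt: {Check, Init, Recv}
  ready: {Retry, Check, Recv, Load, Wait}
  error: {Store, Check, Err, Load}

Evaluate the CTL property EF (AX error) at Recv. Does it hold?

Sat(AX error) = {s : every successor in {Store, Check, Err, Load}} = {Check, Err, Load}
EF (AX error): least fixpoint, start Z0 = {Check, Err, Load}, add states with some successor in Z. Z1 = {Check, Recv, Err, Load}; Z2 = {Check, Recv, Err, Load, Wait}; fixed.
Sat(EF (AX error)) = {Check, Recv, Err, Load, Wait}
Recv ∈ Sat(EF (AX error)) = {Check, Recv, Err, Load, Wait}, so the formula holds at Recv.

Yes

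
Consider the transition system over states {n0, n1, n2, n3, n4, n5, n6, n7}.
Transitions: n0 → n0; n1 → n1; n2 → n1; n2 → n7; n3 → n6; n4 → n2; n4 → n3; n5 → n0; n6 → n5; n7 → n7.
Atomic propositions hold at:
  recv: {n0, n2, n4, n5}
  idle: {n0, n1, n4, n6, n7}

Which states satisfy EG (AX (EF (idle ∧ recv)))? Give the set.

Sat(idle ∧ recv) = {n0, n4}
EF (idle ∧ recv): least fixpoint, start Z0 = {n0, n4}, add states with some successor in Z. Z1 = {n0, n4, n5}; Z2 = {n0, n4, n5, n6}; Z3 = {n0, n3, n4, n5, n6}; fixed.
Sat(EF (idle ∧ recv)) = {n0, n3, n4, n5, n6}
Sat(AX (EF (idle ∧ recv))) = {s : every successor in {n0, n3, n4, n5, n6}} = {n0, n3, n5, n6}
EG (AX (EF (idle ∧ recv))): greatest fixpoint, start Z0 = {n0, n3, n5, n6}, keep only states in Sat with some successor in Z. Already a fixed point.
Sat(EG (AX (EF (idle ∧ recv)))) = {n0, n3, n5, n6}

{n0, n3, n5, n6}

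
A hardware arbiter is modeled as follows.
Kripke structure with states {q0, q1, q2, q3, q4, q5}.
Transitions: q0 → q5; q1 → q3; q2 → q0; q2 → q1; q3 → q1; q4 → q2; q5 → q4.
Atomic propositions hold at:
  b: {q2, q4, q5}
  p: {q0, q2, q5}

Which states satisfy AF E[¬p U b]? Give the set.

Sat(¬p) = {q1, q3, q4}
E[¬p U b]: least fixpoint, start Z0 = Sat(b) = {q2, q4, q5}, add states in Sat(¬p) with some successor in Z. Already a fixed point.
Sat(E[¬p U b]) = {q2, q4, q5}
AF E[¬p U b]: least fixpoint, start Z0 = {q2, q4, q5}, add states with every successor in Z. Z1 = {q0, q2, q4, q5}; fixed.
Sat(AF E[¬p U b]) = {q0, q2, q4, q5}

{q0, q2, q4, q5}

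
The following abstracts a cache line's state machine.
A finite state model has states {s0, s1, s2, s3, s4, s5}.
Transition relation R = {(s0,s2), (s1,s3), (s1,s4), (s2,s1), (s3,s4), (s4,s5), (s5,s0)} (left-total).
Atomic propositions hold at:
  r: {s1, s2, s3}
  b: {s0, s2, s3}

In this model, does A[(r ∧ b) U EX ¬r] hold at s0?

Sat(r ∧ b) = {s2, s3}
Sat(¬r) = {s0, s4, s5}
Sat(EX ¬r) = {s : some successor in {s0, s4, s5}} = {s1, s3, s4, s5}
A[(r ∧ b) U EX ¬r]: least fixpoint, start Z0 = Sat(EX ¬r) = {s1, s3, s4, s5}, add states in Sat(r ∧ b) with every successor in Z. Z1 = {s1, s2, s3, s4, s5}; fixed.
Sat(A[(r ∧ b) U EX ¬r]) = {s1, s2, s3, s4, s5}
s0 ∉ Sat(A[(r ∧ b) U EX ¬r]) = {s1, s2, s3, s4, s5}, so the formula does not hold at s0.

No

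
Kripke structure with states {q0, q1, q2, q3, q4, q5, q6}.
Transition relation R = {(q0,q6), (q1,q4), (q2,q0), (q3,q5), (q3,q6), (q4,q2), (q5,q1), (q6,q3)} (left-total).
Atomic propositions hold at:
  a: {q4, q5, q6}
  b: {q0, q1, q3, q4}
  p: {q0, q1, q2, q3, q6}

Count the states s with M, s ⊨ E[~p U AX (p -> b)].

Sat(~p) = {q4, q5}
Sat(p -> b) = {q0, q1, q3, q4, q5}
Sat(AX (p -> b)) = {s : every successor in {q0, q1, q3, q4, q5}} = {q1, q2, q5, q6}
E[~p U AX (p -> b)]: least fixpoint, start Z0 = Sat(AX (p -> b)) = {q1, q2, q5, q6}, add states in Sat(~p) with some successor in Z. Z1 = {q1, q2, q4, q5, q6}; fixed.
Sat(E[~p U AX (p -> b)]) = {q1, q2, q4, q5, q6}
|Sat(E[~p U AX (p -> b)])| = |{q1, q2, q4, q5, q6}| = 5.

5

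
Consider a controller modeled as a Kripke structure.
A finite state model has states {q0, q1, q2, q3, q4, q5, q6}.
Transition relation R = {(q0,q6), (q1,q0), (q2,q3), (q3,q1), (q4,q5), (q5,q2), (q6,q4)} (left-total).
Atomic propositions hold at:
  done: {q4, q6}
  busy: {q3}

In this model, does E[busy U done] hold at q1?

No

E[busy U done]: least fixpoint, start Z0 = Sat(done) = {q4, q6}, add states in Sat(busy) with some successor in Z. Already a fixed point.
Sat(E[busy U done]) = {q4, q6}
q1 ∉ Sat(E[busy U done]) = {q4, q6}, so the formula does not hold at q1.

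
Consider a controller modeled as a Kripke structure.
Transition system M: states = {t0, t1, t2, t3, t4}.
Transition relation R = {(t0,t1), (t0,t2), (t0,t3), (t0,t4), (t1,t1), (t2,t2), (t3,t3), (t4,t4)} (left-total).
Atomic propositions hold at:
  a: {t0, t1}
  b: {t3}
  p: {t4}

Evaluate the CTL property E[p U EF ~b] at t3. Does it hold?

Sat(~b) = {t0, t1, t2, t4}
EF ~b: least fixpoint, start Z0 = {t0, t1, t2, t4}, add states with some successor in Z. Already a fixed point.
Sat(EF ~b) = {t0, t1, t2, t4}
E[p U EF ~b]: least fixpoint, start Z0 = Sat(EF ~b) = {t0, t1, t2, t4}, add states in Sat(p) with some successor in Z. Already a fixed point.
Sat(E[p U EF ~b]) = {t0, t1, t2, t4}
t3 ∉ Sat(E[p U EF ~b]) = {t0, t1, t2, t4}, so the formula does not hold at t3.

No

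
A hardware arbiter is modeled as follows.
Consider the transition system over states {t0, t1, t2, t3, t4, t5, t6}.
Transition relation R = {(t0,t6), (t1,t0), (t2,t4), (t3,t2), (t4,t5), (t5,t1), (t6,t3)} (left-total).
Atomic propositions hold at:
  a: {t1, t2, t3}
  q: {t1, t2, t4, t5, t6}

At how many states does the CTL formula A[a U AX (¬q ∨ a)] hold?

Sat(¬q) = {t0, t3}
Sat(¬q ∨ a) = {t0, t1, t2, t3}
Sat(AX (¬q ∨ a)) = {s : every successor in {t0, t1, t2, t3}} = {t1, t3, t5, t6}
A[a U AX (¬q ∨ a)]: least fixpoint, start Z0 = Sat(AX (¬q ∨ a)) = {t1, t3, t5, t6}, add states in Sat(a) with every successor in Z. Already a fixed point.
Sat(A[a U AX (¬q ∨ a)]) = {t1, t3, t5, t6}
|Sat(A[a U AX (¬q ∨ a)])| = |{t1, t3, t5, t6}| = 4.

4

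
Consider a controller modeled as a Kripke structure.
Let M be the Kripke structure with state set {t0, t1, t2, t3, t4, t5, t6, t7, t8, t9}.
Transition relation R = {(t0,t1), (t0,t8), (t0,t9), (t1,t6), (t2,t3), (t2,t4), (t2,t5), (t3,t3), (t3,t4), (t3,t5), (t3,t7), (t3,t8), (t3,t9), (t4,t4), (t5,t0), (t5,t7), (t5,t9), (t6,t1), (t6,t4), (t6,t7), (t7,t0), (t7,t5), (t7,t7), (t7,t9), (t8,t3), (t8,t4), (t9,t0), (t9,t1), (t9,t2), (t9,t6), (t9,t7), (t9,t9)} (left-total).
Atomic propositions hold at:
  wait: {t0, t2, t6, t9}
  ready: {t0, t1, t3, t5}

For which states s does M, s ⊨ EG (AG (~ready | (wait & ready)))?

{t4}

Sat(~ready) = {t2, t4, t6, t7, t8, t9}
Sat(wait & ready) = {t0}
Sat(~ready | (wait & ready)) = {t0, t2, t4, t6, t7, t8, t9}
AG (~ready | (wait & ready)): greatest fixpoint, start Z0 = {t0, t2, t4, t6, t7, t8, t9}, keep only states in Sat with every successor in Z. Z1 = {t4}; fixed.
Sat(AG (~ready | (wait & ready))) = {t4}
EG (AG (~ready | (wait & ready))): greatest fixpoint, start Z0 = {t4}, keep only states in Sat with some successor in Z. Already a fixed point.
Sat(EG (AG (~ready | (wait & ready)))) = {t4}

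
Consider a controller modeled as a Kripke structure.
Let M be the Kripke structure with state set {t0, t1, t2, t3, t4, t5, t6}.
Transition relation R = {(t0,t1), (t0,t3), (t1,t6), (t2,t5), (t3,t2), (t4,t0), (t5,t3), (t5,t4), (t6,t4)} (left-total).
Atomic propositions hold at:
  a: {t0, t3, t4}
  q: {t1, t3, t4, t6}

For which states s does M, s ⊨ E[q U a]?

{t0, t1, t3, t4, t6}

E[q U a]: least fixpoint, start Z0 = Sat(a) = {t0, t3, t4}, add states in Sat(q) with some successor in Z. Z1 = {t0, t3, t4, t6}; Z2 = {t0, t1, t3, t4, t6}; fixed.
Sat(E[q U a]) = {t0, t1, t3, t4, t6}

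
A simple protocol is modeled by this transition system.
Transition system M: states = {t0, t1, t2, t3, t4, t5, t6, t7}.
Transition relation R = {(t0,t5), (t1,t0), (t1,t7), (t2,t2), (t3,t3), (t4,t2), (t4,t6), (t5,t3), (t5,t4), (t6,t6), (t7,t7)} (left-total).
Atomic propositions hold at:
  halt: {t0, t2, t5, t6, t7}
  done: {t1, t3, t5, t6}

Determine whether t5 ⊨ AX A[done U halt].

A[done U halt]: least fixpoint, start Z0 = Sat(halt) = {t0, t2, t5, t6, t7}, add states in Sat(done) with every successor in Z. Z1 = {t0, t1, t2, t5, t6, t7}; fixed.
Sat(A[done U halt]) = {t0, t1, t2, t5, t6, t7}
Sat(AX A[done U halt]) = {s : every successor in {t0, t1, t2, t5, t6, t7}} = {t0, t1, t2, t4, t6, t7}
t5 ∉ Sat(AX A[done U halt]) = {t0, t1, t2, t4, t6, t7}, so the formula does not hold at t5.

No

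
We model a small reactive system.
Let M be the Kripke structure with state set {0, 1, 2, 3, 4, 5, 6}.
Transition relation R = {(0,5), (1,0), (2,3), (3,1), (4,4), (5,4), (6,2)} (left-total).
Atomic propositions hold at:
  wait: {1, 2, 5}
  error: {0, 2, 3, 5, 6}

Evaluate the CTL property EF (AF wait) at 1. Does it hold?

Yes

AF wait: least fixpoint, start Z0 = {1, 2, 5}, add states with every successor in Z. Z1 = {0, 1, 2, 3, 5, 6}; fixed.
Sat(AF wait) = {0, 1, 2, 3, 5, 6}
EF (AF wait): least fixpoint, start Z0 = {0, 1, 2, 3, 5, 6}, add states with some successor in Z. Already a fixed point.
Sat(EF (AF wait)) = {0, 1, 2, 3, 5, 6}
1 ∈ Sat(EF (AF wait)) = {0, 1, 2, 3, 5, 6}, so the formula holds at 1.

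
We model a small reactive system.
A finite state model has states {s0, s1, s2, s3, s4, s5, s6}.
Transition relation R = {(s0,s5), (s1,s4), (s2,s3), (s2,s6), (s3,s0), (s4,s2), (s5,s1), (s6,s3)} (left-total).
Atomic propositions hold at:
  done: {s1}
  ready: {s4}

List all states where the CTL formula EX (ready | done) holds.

{s1, s5}

Sat(ready | done) = {s1, s4}
Sat(EX (ready | done)) = {s : some successor in {s1, s4}} = {s1, s5}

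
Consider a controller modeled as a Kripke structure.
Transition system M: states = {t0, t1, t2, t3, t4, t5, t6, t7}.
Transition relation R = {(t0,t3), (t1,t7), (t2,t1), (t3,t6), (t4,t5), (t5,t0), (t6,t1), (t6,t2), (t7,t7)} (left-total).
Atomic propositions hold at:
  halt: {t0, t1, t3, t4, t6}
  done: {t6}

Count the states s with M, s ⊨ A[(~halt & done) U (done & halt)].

1

Sat(~halt) = {t2, t5, t7}
Sat(~halt & done) = ∅
Sat(done & halt) = {t6}
A[(~halt & done) U (done & halt)]: least fixpoint, start Z0 = Sat((done & halt)) = {t6}, add states in Sat(~halt & done) with every successor in Z. Already a fixed point.
Sat(A[(~halt & done) U (done & halt)]) = {t6}
|Sat(A[(~halt & done) U (done & halt)])| = |{t6}| = 1.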